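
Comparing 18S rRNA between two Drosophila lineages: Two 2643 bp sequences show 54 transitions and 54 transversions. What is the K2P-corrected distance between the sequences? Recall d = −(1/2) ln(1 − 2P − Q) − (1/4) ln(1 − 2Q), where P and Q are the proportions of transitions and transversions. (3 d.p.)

0.042

P = 54/2643 ≈ 0.020431 and Q = 54/2643 ≈ 0.020431.
Under the Kimura two-parameter model, d = −½ ln(1 − 2P − Q) − ¼ ln(1 − 2Q).
1 − 2P − Q = 0.938707, giving −½ ln(0.938707) = 0.031626.
1 − 2Q = 0.959138, giving −¼ ln(0.959138) = 0.010430.
d = 0.031626 + 0.010430 = 0.042056.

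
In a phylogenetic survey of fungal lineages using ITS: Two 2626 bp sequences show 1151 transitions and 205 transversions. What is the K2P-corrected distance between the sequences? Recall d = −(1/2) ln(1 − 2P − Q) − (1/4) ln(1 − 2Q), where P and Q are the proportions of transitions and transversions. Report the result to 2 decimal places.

1.59

P = 1151/2626 ≈ 0.438309 and Q = 205/2626 ≈ 0.078065.
Under the Kimura two-parameter model, d = −½ ln(1 − 2P − Q) − ¼ ln(1 − 2Q).
1 − 2P − Q = 0.045317, giving −½ ln(0.045317) = 1.547037.
1 − 2Q = 0.84387, giving −¼ ln(0.84387) = 0.042439.
d = 1.547037 + 0.042439 = 1.589476.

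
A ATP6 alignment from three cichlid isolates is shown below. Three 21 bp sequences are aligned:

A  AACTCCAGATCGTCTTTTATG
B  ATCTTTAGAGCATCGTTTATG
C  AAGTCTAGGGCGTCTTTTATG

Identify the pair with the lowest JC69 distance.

A and C

A–B: 6/21 differ, p = 0.286, d = 0.360.
A–C: 4/21 differ, p = 0.190, d = 0.220.
B–C: 6/21 differ, p = 0.286, d = 0.360.
The smallest distance is between A and C.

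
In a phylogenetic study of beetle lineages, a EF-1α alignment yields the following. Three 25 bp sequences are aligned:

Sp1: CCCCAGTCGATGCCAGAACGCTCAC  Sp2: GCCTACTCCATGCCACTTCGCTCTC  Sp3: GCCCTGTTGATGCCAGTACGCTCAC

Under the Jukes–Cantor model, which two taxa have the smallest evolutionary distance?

Sp1 and Sp3

Sp1–Sp2: 8/25 differ, p = 0.320, d = 0.417.
Sp1–Sp3: 4/25 differ, p = 0.160, d = 0.180.
Sp2–Sp3: 8/25 differ, p = 0.320, d = 0.417.
The smallest distance is between Sp1 and Sp3.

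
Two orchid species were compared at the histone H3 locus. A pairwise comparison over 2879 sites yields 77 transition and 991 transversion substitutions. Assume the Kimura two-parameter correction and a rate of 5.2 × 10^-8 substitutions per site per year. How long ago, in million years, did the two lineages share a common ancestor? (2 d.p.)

P = 77/2879 ≈ 0.026745 and Q = 991/2879 ≈ 0.344217.
Under the Kimura two-parameter model, d = −½ ln(1 − 2P − Q) − ¼ ln(1 − 2Q).
1 − 2P − Q = 0.602293, giving −½ ln(0.602293) = 0.253506.
1 − 2Q = 0.311566, giving −¼ ln(0.311566) = 0.291536.
d = 0.253506 + 0.291536 = 0.545042.
Under a molecular clock d = 2μt, so t = d/(2μ) = 0.545042 / (2 × 5.2 × 10^-8) = 5.24 million years.

5.24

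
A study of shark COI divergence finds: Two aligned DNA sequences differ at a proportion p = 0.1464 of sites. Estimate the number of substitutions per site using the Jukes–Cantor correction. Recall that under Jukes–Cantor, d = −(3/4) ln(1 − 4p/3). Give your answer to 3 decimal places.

d = −(3/4) ln(1 − 4p/3) = −0.75 ln(1 − 0.1952) = −0.75 ln(0.8048)
  = −0.75 × (-0.217161) = 0.162871 substitutions/site.

0.163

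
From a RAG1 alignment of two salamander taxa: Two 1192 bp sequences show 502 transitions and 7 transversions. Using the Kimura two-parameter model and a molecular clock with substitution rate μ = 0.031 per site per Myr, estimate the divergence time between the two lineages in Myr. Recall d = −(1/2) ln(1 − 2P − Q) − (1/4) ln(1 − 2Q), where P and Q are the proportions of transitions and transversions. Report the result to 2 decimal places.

15.25

P = 502/1192 ≈ 0.421141 and Q = 7/1192 ≈ 0.005872.
Under the Kimura two-parameter model, d = −½ ln(1 − 2P − Q) − ¼ ln(1 − 2Q).
1 − 2P − Q = 0.151846, giving −½ ln(0.151846) = 0.942444.
1 − 2Q = 0.988256, giving −¼ ln(0.988256) = 0.002953.
d = 0.942444 + 0.002953 = 0.945397.
Under a molecular clock d = 2μt, so t = d/(2μ) = 0.945397 / (2 × 0.031) = 15.25 Myr.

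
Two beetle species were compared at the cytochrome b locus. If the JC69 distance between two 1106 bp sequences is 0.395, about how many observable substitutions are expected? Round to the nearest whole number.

Invert JC69: p = (3/4)(1 − e^(−4d/3)) = 0.75 × (1 − e^(-0.526667)) = 0.75 × (1 − 0.590570) = 0.307073.
Expected differing sites = pL ≈ 0.307073 × 1106 = 339.622738 ≈ 340.

340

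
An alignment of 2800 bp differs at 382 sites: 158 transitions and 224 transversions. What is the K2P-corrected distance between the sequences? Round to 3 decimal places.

P = 158/2800 ≈ 0.056429 and Q = 224/2800 = 0.08.
Under the Kimura two-parameter model, d = −½ ln(1 − 2P − Q) − ¼ ln(1 − 2Q).
1 − 2P − Q = 0.807142, giving −½ ln(0.807142) = 0.107128.
1 − 2Q = 0.84, giving −¼ ln(0.84) = 0.043588.
d = 0.107128 + 0.043588 = 0.150716.

0.151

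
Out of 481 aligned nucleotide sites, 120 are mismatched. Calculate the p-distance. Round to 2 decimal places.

p = 120/481 = 0.249480… ≈ 0.25 (to 2 d.p.).

0.25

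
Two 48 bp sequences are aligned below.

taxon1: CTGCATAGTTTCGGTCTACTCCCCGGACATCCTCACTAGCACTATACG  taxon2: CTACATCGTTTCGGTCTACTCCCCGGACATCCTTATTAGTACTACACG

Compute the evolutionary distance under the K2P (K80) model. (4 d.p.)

Of 48 sites, 5 differences are transitions and 1 are transversions, so P = 5/48 ≈ 0.104167 and Q = 1/48 ≈ 0.020833.
Under the Kimura two-parameter model, d = −½ ln(1 − 2P − Q) − ¼ ln(1 − 2Q).
1 − 2P − Q = 0.770833, giving −½ ln(0.770833) = 0.130142.
1 − 2Q = 0.958334, giving −¼ ln(0.958334) = 0.010640.
d = 0.130142 + 0.010640 = 0.140782.

0.1408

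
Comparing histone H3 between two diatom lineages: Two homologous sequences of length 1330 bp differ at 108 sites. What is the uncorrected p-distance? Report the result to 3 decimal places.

p = 108/1330 = 0.081203… ≈ 0.081 (to 3 d.p.).

0.081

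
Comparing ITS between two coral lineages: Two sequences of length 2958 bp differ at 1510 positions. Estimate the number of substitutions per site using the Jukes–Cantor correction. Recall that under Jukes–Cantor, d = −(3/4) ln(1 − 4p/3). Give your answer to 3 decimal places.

p = 1510/2958 ≈ 0.51048.
d = −(3/4) ln(1 − 4p/3) = −0.75 ln(1 − 0.68064) = −0.75 ln(0.31936)
  = −0.75 × (-1.141436) = 0.856077 substitutions/site.

0.856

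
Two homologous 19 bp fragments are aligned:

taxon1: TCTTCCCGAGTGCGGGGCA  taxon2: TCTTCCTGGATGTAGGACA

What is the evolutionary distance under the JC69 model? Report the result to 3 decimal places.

0.410

The sequences differ at 6 of 19 sites (7, 9, 10, 13, 14, 17), so p = 6/19 ≈ 0.315789.
d = −(3/4) ln(1 − 4p/3) = −0.75 ln(1 − 0.421052) = −0.75 ln(0.578948)
  = −0.75 × (-0.546543) = 0.409907 substitutions/site.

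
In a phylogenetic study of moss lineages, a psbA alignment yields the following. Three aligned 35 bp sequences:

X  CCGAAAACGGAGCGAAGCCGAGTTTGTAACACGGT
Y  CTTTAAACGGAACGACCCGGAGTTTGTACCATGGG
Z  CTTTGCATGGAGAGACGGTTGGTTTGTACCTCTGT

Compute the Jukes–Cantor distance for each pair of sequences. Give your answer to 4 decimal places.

d(X,Y) = 0.3597, d(X,Z) = 0.6355, d(Y,Z) = 0.5716

X–Y: 10/35 sites differ → p ≈ 0.285714, d = −0.75 ln(1 − 0.380952) = 0.359679 ≈ 0.3597.
X–Z: 15/35 sites differ → p ≈ 0.428571, d = −0.75 ln(1 − 0.571428) = 0.635472 ≈ 0.6355.
Y–Z: 14/35 sites differ → p = 0.4, d = −0.75 ln(1 − 0.533333) = 0.571605 ≈ 0.5716.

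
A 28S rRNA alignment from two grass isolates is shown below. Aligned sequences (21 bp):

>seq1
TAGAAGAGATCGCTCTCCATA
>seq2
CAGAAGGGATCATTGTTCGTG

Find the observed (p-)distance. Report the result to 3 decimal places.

The sequences differ at 8 of 21 positions (sites 1, 7, 12, 13, 15, 17, 19, 21).
p = 8/21 = 0.380952… ≈ 0.381 (to 3 d.p.).

0.381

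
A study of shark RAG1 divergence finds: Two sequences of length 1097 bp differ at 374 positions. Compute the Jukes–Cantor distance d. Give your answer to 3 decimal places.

p = 374/1097 ≈ 0.34093.
d = −(3/4) ln(1 − 4p/3) = −0.75 ln(1 − 0.454573) = −0.75 ln(0.545427)
  = −0.75 × (-0.606186) = 0.454640 substitutions/site.

0.455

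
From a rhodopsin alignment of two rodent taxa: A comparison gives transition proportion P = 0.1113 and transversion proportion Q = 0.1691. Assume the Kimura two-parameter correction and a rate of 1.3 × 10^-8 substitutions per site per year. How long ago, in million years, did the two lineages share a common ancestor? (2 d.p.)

13.53

Under the Kimura two-parameter model, d = −½ ln(1 − 2P − Q) − ¼ ln(1 − 2Q).
1 − 2P − Q = 0.6083, giving −½ ln(0.6083) = 0.248544.
1 − 2Q = 0.6618, giving −¼ ln(0.6618) = 0.103198.
d = 0.248544 + 0.103198 = 0.351742.
Under a molecular clock d = 2μt, so t = d/(2μ) = 0.351742 / (2 × 1.3 × 10^-8) = 13.53 million years.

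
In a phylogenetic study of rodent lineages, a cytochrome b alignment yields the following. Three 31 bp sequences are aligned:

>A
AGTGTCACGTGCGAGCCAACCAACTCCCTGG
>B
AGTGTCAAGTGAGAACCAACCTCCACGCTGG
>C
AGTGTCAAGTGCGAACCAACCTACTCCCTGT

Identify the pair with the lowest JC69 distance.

A and C

A–B: 7/31 differ, p = 0.226, d = 0.269.
A–C: 4/31 differ, p = 0.129, d = 0.142.
B–C: 5/31 differ, p = 0.161, d = 0.182.
The smallest distance is between A and C.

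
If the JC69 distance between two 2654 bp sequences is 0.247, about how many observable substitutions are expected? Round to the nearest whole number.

559

Invert JC69: p = (3/4)(1 − e^(−4d/3)) = 0.75 × (1 − e^(-0.329333)) = 0.75 × (1 − 0.719403) = 0.210448.
Expected differing sites = pL ≈ 0.210448 × 2654 = 558.528992 ≈ 559.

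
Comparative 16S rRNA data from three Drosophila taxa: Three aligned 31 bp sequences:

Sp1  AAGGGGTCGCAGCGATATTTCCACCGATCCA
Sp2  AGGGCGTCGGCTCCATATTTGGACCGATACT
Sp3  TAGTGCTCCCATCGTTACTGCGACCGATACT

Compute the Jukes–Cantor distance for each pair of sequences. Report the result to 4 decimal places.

Sp1–Sp2: 10/31 sites differ → p ≈ 0.322581, d = −0.75 ln(1 − 0.430108) = 0.421731 ≈ 0.4217.
Sp1–Sp3: 11/31 sites differ → p ≈ 0.354839, d = −0.75 ln(1 − 0.473119) = 0.480585 ≈ 0.4806.
Sp2–Sp3: 13/31 sites differ → p ≈ 0.419355, d = −0.75 ln(1 − 0.55914) = 0.614271 ≈ 0.6143.

d(Sp1,Sp2) = 0.4217, d(Sp1,Sp3) = 0.4806, d(Sp2,Sp3) = 0.6143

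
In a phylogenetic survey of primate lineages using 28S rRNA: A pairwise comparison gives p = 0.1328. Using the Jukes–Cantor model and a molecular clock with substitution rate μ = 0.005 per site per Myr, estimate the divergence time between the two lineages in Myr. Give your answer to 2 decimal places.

d = −(3/4) ln(1 − 4p/3) = −0.75 ln(1 − 0.177067) = −0.75 ln(0.822933)
  = −0.75 × (-0.194880) = 0.146160 substitutions/site.
Under a molecular clock d = 2μt, so t = d/(2μ) = 0.146160 / (2 × 0.005) = 14.62 Myr.

14.62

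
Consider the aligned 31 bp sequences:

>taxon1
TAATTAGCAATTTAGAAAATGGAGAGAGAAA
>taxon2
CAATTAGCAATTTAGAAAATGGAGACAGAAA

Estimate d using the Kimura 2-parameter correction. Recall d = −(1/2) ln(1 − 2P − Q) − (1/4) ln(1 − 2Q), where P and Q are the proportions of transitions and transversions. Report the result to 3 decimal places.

Of 31 sites, 1 differences are transitions and 1 are transversions, so P = 1/31 ≈ 0.032258 and Q = 1/31 ≈ 0.032258.
Under the Kimura two-parameter model, d = −½ ln(1 − 2P − Q) − ¼ ln(1 − 2Q).
1 − 2P − Q = 0.903226, giving −½ ln(0.903226) = 0.050891.
1 − 2Q = 0.935484, giving −¼ ln(0.935484) = 0.016673.
d = 0.050891 + 0.016673 = 0.067564.

0.068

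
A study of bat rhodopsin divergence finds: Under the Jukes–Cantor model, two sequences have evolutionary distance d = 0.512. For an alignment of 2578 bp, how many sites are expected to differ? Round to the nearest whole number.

957

Invert JC69: p = (3/4)(1 − e^(−4d/3)) = 0.75 × (1 − e^(-0.682667)) = 0.75 × (1 − 0.505268) = 0.371049.
Expected differing sites = pL ≈ 0.371049 × 2578 = 956.564322 ≈ 957.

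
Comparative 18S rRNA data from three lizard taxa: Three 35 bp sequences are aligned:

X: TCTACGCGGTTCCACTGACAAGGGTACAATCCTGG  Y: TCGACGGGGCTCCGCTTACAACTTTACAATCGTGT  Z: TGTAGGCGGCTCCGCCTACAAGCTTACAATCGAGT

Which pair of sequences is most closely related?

Y and Z

X–Y: 10/35 differ, p = 0.286, d = 0.360.
X–Z: 11/35 differ, p = 0.314, d = 0.407.
Y–Z: 8/35 differ, p = 0.229, d = 0.273.
The smallest distance is between Y and Z.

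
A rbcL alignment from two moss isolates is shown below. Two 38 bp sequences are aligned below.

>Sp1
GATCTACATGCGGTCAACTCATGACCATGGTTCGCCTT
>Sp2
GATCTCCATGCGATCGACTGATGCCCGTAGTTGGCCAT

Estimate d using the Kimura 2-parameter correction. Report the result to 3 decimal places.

0.286

Of 38 sites, 4 differences are transitions and 5 are transversions, so P = 4/38 ≈ 0.105263 and Q = 5/38 ≈ 0.131579.
Under the Kimura two-parameter model, d = −½ ln(1 − 2P − Q) − ¼ ln(1 − 2Q).
1 − 2P − Q = 0.657895, giving −½ ln(0.657895) = 0.209355.
1 − 2Q = 0.736842, giving −¼ ln(0.736842) = 0.076345.
d = 0.209355 + 0.076345 = 0.285700.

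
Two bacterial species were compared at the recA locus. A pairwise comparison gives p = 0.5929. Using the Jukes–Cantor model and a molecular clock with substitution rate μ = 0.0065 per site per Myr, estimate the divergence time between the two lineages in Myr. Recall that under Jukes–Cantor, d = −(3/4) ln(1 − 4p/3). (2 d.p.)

90.18

d = −(3/4) ln(1 − 4p/3) = −0.75 ln(1 − 0.790533) = −0.75 ln(0.209467)
  = −0.75 × (-1.563189) = 1.172392 substitutions/site.
Under a molecular clock d = 2μt, so t = d/(2μ) = 1.172392 / (2 × 0.0065) = 90.18 Myr.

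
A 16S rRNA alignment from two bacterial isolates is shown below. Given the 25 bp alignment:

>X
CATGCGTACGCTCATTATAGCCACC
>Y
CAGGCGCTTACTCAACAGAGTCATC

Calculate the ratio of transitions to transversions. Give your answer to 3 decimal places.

1.500

Transitions are A↔G and C↔T; transversions are all other mismatches.
Transitions: 6. Transversions: 4.
R = 6/4 = 1.500.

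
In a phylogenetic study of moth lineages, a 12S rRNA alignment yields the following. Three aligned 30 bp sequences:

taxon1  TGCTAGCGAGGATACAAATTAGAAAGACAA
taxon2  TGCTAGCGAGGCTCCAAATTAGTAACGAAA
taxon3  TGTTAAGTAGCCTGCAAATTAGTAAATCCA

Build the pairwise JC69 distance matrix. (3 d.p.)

taxon1–taxon2: 6/30 sites differ → p = 0.2, d = −0.75 ln(1 − 0.266667) = 0.232617 ≈ 0.233.
taxon1–taxon3: 11/30 sites differ → p ≈ 0.366667, d = −0.75 ln(1 − 0.488889) = 0.503376 ≈ 0.503.
taxon2–taxon3: 10/30 sites differ → p ≈ 0.333333, d = −0.75 ln(1 − 0.444444) = 0.440839 ≈ 0.441.

d(taxon1,taxon2) = 0.233, d(taxon1,taxon3) = 0.503, d(taxon2,taxon3) = 0.441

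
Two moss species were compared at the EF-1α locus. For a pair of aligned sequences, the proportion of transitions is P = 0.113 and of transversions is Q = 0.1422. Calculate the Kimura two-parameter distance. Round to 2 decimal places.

0.31

Under the Kimura two-parameter model, d = −½ ln(1 − 2P − Q) − ¼ ln(1 − 2Q).
1 − 2P − Q = 0.6318, giving −½ ln(0.6318) = 0.229591.
1 − 2Q = 0.7156, giving −¼ ln(0.7156) = 0.083658.
d = 0.229591 + 0.083658 = 0.313249.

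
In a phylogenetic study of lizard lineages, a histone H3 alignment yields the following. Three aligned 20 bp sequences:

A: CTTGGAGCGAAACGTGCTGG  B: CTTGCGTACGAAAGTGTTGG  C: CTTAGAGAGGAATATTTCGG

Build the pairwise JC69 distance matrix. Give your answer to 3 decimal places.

A–B: 8/20 sites differ → p = 0.4, d = −0.75 ln(1 − 0.533333) = 0.571605 ≈ 0.572.
A–C: 8/20 sites differ → p = 0.4, d = −0.75 ln(1 − 0.533333) = 0.571605 ≈ 0.572.
B–C: 9/20 sites differ → p = 0.45, d = −0.75 ln(1 − 0.6) = 0.687218 ≈ 0.687.

d(A,B) = 0.572, d(A,C) = 0.572, d(B,C) = 0.687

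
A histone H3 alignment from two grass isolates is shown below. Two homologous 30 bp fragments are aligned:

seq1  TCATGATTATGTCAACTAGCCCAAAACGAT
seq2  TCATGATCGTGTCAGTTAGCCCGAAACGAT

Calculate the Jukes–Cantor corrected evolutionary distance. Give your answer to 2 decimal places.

The sequences differ at 5 of 30 sites (8, 9, 15, 16, 23), so p = 5/30 ≈ 0.166667.
d = −(3/4) ln(1 − 4p/3) = −0.75 ln(1 − 0.222223) = −0.75 ln(0.777777)
  = −0.75 × (-0.251315) = 0.188486 substitutions/site.

0.19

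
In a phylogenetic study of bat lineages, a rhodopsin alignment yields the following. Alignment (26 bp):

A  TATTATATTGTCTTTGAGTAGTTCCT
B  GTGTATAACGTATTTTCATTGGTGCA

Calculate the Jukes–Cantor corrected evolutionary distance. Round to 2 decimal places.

The sequences differ at 13 of 26 sites, so p = 13/26 = 0.5.
d = −(3/4) ln(1 − 4p/3) = −0.75 ln(1 − 0.666667) = −0.75 ln(0.333333)
  = −0.75 × (-1.098613) = 0.823960 substitutions/site.

0.82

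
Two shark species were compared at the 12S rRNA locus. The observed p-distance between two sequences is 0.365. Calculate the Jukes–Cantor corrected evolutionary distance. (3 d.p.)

0.500

d = −(3/4) ln(1 − 4p/3) = −0.75 ln(1 − 0.486667) = −0.75 ln(0.513333)
  = −0.75 × (-0.666831) = 0.500123 substitutions/site.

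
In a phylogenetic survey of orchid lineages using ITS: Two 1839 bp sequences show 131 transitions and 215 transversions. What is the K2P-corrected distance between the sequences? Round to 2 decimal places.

0.22

P = 131/1839 ≈ 0.071234 and Q = 215/1839 ≈ 0.116911.
Under the Kimura two-parameter model, d = −½ ln(1 − 2P − Q) − ¼ ln(1 − 2Q).
1 − 2P − Q = 0.740621, giving −½ ln(0.740621) = 0.150133.
1 − 2Q = 0.766178, giving −¼ ln(0.766178) = 0.066585.
d = 0.150133 + 0.066585 = 0.216718.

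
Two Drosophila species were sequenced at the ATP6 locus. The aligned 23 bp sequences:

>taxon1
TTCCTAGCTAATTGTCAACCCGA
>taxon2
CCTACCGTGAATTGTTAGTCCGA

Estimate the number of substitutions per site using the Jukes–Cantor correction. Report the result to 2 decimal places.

0.76

The sequences differ at 11 of 23 sites, so p = 11/23 ≈ 0.478261.
d = −(3/4) ln(1 − 4p/3) = −0.75 ln(1 − 0.637681) = −0.75 ln(0.362319)
  = −0.75 × (-1.015230) = 0.761423 substitutions/site.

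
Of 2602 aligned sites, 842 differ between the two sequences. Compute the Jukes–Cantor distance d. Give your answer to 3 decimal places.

0.424

p = 842/2602 ≈ 0.323597.
d = −(3/4) ln(1 − 4p/3) = −0.75 ln(1 − 0.431463) = −0.75 ln(0.568537)
  = −0.75 × (-0.564689) = 0.423517 substitutions/site.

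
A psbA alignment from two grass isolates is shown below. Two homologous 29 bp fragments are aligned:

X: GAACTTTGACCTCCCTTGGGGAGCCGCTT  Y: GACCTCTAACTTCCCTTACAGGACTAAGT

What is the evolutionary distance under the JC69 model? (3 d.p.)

0.683

The sequences differ at 13 of 29 sites, so p = 13/29 ≈ 0.448276.
d = −(3/4) ln(1 − 4p/3) = −0.75 ln(1 − 0.597701) = −0.75 ln(0.402299)
  = −0.75 × (-0.910560) = 0.682920 substitutions/site.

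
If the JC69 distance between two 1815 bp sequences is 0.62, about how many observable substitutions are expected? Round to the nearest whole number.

766

Invert JC69: p = (3/4)(1 − e^(−4d/3)) = 0.75 × (1 − e^(-0.826667)) = 0.75 × (1 − 0.437505) = 0.421871.
Expected differing sites = pL ≈ 0.421871 × 1815 = 765.695865 ≈ 766.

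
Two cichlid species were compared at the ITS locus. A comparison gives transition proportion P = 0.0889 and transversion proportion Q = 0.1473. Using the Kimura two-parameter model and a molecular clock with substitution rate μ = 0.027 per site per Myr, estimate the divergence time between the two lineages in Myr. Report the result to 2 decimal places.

5.26

Under the Kimura two-parameter model, d = −½ ln(1 − 2P − Q) − ¼ ln(1 − 2Q).
1 − 2P − Q = 0.6749, giving −½ ln(0.6749) = 0.196595.
1 − 2Q = 0.7054, giving −¼ ln(0.7054) = 0.087248.
d = 0.196595 + 0.087248 = 0.283843.
Under a molecular clock d = 2μt, so t = d/(2μ) = 0.283843 / (2 × 0.027) = 5.26 Myr.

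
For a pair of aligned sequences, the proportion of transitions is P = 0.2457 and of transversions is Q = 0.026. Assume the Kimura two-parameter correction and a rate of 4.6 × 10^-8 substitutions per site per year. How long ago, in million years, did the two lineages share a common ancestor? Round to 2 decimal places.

Under the Kimura two-parameter model, d = −½ ln(1 − 2P − Q) − ¼ ln(1 − 2Q).
1 − 2P − Q = 0.4826, giving −½ ln(0.4826) = 0.364284.
1 − 2Q = 0.948, giving −¼ ln(0.948) = 0.013350.
d = 0.364284 + 0.013350 = 0.377634.
Under a molecular clock d = 2μt, so t = d/(2μ) = 0.377634 / (2 × 4.6 × 10^-8) = 4.10 million years.

4.10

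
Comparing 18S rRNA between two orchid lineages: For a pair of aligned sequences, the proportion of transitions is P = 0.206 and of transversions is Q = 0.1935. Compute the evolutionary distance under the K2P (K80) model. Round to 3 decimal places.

0.587

Under the Kimura two-parameter model, d = −½ ln(1 − 2P − Q) − ¼ ln(1 − 2Q).
1 − 2P − Q = 0.3945, giving −½ ln(0.3945) = 0.465068.
1 − 2Q = 0.613, giving −¼ ln(0.613) = 0.122348.
d = 0.465068 + 0.122348 = 0.587416.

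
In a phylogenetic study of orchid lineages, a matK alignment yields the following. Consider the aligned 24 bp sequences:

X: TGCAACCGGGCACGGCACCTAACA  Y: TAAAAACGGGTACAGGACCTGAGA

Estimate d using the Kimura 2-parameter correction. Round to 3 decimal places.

Of 24 sites, 4 differences are transitions and 4 are transversions, so P = 4/24 ≈ 0.166667 and Q = 4/24 ≈ 0.166667.
Under the Kimura two-parameter model, d = −½ ln(1 − 2P − Q) − ¼ ln(1 − 2Q).
1 − 2P − Q = 0.499999, giving −½ ln(0.499999) = 0.346575.
1 − 2Q = 0.666666, giving −¼ ln(0.666666) = 0.101367.
d = 0.346575 + 0.101367 = 0.447942.

0.448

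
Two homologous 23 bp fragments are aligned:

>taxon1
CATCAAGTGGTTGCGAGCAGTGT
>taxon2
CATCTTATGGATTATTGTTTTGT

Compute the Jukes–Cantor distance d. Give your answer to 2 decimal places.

0.76

The sequences differ at 11 of 23 sites, so p = 11/23 ≈ 0.478261.
d = −(3/4) ln(1 − 4p/3) = −0.75 ln(1 − 0.637681) = −0.75 ln(0.362319)
  = −0.75 × (-1.015230) = 0.761423 substitutions/site.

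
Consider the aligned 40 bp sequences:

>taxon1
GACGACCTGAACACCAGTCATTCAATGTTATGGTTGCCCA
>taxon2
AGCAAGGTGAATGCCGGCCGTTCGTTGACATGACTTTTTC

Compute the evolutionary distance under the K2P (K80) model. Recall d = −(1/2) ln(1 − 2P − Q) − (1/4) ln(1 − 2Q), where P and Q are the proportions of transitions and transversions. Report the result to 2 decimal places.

1.24

Of 40 sites, 15 differences are transitions and 6 are transversions, so P = 15/40 = 0.375 and Q = 6/40 = 0.15.
Under the Kimura two-parameter model, d = −½ ln(1 − 2P − Q) − ¼ ln(1 − 2Q).
1 − 2P − Q = 0.1, giving −½ ln(0.1) = 1.151293.
1 − 2Q = 0.7, giving −¼ ln(0.7) = 0.089169.
d = 1.151293 + 0.089169 = 1.240462.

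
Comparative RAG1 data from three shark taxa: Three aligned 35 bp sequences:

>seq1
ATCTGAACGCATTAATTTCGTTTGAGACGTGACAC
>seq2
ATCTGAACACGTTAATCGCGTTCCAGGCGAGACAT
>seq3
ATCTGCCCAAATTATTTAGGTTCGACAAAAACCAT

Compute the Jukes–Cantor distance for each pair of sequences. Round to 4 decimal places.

seq1–seq2: 9/35 sites differ → p ≈ 0.257143, d = −0.75 ln(1 − 0.342857) = 0.314890 ≈ 0.3149.
seq1–seq3: 15/35 sites differ → p ≈ 0.428571, d = −0.75 ln(1 − 0.571428) = 0.635472 ≈ 0.6355.
seq2–seq3: 15/35 sites differ → p ≈ 0.428571, d = −0.75 ln(1 − 0.571428) = 0.635472 ≈ 0.6355.

d(seq1,seq2) = 0.3149, d(seq1,seq3) = 0.6355, d(seq2,seq3) = 0.6355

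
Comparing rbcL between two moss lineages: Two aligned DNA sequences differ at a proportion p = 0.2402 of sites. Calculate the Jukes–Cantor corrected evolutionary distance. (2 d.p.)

d = −(3/4) ln(1 − 4p/3) = −0.75 ln(1 − 0.320267) = −0.75 ln(0.679733)
  = −0.75 × (-0.386055) = 0.289541 substitutions/site.

0.29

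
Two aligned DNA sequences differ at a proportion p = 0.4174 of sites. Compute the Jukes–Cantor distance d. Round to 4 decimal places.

0.6098

d = −(3/4) ln(1 − 4p/3) = −0.75 ln(1 − 0.556533) = −0.75 ln(0.443467)
  = −0.75 × (-0.813132) = 0.609849 substitutions/site.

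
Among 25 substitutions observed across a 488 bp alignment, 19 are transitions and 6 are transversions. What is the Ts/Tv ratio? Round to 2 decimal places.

R = 19/6 = 3.166666… ≈ 3.17 (to 2 d.p.).

3.17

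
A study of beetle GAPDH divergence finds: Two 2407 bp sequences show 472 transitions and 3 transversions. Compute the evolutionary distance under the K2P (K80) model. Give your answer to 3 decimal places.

0.251

P = 472/2407 ≈ 0.196095 and Q = 3/2407 ≈ 0.001246.
Under the Kimura two-parameter model, d = −½ ln(1 − 2P − Q) − ¼ ln(1 − 2Q).
1 − 2P − Q = 0.606564, giving −½ ln(0.606564) = 0.249973.
1 − 2Q = 0.997508, giving −¼ ln(0.997508) = 0.000624.
d = 0.249973 + 0.000624 = 0.250597.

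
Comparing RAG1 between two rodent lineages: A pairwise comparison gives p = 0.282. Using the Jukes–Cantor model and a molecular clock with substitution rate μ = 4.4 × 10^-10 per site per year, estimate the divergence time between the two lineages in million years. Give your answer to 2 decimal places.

401.94

d = −(3/4) ln(1 − 4p/3) = −0.75 ln(1 − 0.376) = −0.75 ln(0.624)
  = −0.75 × (-0.471605) = 0.353704 substitutions/site.
Under a molecular clock d = 2μt, so t = d/(2μ) = 0.353704 / (2 × 4.4 × 10^-10) = 401.94 million years.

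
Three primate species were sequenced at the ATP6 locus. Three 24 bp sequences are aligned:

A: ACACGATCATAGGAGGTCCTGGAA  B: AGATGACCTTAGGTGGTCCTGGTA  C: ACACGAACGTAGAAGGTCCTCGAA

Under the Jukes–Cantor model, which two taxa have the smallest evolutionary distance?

A–B: 6/24 differ, p = 0.250, d = 0.304.
A–C: 4/24 differ, p = 0.167, d = 0.188.
B–C: 8/24 differ, p = 0.333, d = 0.441.
The smallest distance is between A and C.

A and C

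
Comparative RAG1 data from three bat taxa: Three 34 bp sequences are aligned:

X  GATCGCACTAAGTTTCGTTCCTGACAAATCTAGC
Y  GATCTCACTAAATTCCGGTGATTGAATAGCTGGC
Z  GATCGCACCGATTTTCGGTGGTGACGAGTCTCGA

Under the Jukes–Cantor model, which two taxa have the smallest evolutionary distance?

X–Y: 12/34 differ, p = 0.353, d = 0.477.
X–Z: 10/34 differ, p = 0.294, d = 0.373.
Y–Z: 15/34 differ, p = 0.441, d = 0.665.
The smallest distance is between X and Z.

X and Z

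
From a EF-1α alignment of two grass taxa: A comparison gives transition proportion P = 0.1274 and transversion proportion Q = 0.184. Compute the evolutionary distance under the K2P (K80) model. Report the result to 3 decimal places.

0.404

Under the Kimura two-parameter model, d = −½ ln(1 − 2P − Q) − ¼ ln(1 − 2Q).
1 − 2P − Q = 0.5612, giving −½ ln(0.5612) = 0.288839.
1 − 2Q = 0.632, giving −¼ ln(0.632) = 0.114716.
d = 0.288839 + 0.114716 = 0.403555.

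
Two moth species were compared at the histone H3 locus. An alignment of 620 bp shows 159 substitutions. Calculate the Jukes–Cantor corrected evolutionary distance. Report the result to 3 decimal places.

0.314

p = 159/620 ≈ 0.256452.
d = −(3/4) ln(1 − 4p/3) = −0.75 ln(1 − 0.341936) = −0.75 ln(0.658064)
  = −0.75 × (-0.418453) = 0.313840 substitutions/site.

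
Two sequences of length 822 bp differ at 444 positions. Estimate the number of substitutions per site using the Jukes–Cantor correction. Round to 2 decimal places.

0.96

p = 444/822 ≈ 0.540146.
d = −(3/4) ln(1 − 4p/3) = −0.75 ln(1 − 0.720195) = −0.75 ln(0.279805)
  = −0.75 × (-1.273662) = 0.955247 substitutions/site.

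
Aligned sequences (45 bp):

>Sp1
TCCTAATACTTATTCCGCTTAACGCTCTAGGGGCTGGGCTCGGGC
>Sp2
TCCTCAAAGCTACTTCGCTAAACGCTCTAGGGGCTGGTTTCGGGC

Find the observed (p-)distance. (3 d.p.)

The sequences differ at 9 of 45 positions (sites 5, 7, 9, 10, 13, 15, 20, 38, 39).
p = 9/45 = 0.200.

0.200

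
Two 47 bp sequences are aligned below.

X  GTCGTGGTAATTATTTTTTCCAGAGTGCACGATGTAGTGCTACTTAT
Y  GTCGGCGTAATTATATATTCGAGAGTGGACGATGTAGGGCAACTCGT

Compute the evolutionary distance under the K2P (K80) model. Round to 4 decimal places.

Of 47 sites, 2 differences are transitions and 8 are transversions, so P = 2/47 ≈ 0.042553 and Q = 8/47 ≈ 0.170213.
Under the Kimura two-parameter model, d = −½ ln(1 − 2P − Q) − ¼ ln(1 − 2Q).
1 − 2P − Q = 0.744681, giving −½ ln(0.744681) = 0.147400.
1 − 2Q = 0.659574, giving −¼ ln(0.659574) = 0.104040.
d = 0.147400 + 0.104040 = 0.251440.

0.2514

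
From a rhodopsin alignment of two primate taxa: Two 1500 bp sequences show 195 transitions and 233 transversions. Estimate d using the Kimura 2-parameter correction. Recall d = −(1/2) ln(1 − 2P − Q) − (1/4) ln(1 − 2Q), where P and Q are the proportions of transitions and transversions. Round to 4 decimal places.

P = 195/1500 = 0.13 and Q = 233/1500 ≈ 0.155333.
Under the Kimura two-parameter model, d = −½ ln(1 − 2P − Q) − ¼ ln(1 − 2Q).
1 − 2P − Q = 0.584667, giving −½ ln(0.584667) = 0.268356.
1 − 2Q = 0.689334, giving −¼ ln(0.689334) = 0.093007.
d = 0.268356 + 0.093007 = 0.361363.

0.3614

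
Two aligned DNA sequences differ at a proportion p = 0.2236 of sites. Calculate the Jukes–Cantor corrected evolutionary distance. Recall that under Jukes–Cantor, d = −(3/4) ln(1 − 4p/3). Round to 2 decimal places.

d = −(3/4) ln(1 − 4p/3) = −0.75 ln(1 − 0.298133) = −0.75 ln(0.701867)
  = −0.75 × (-0.354011) = 0.265508 substitutions/site.

0.27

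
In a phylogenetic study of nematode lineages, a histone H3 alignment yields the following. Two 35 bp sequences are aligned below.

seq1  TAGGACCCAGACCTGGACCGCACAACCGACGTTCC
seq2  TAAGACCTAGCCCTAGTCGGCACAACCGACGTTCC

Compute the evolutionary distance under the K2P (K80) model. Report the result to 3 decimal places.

0.196

Of 35 sites, 3 differences are transitions and 3 are transversions, so P = 3/35 ≈ 0.085714 and Q = 3/35 ≈ 0.085714.
Under the Kimura two-parameter model, d = −½ ln(1 − 2P − Q) − ¼ ln(1 − 2Q).
1 − 2P − Q = 0.742858, giving −½ ln(0.742858) = 0.148625.
1 − 2Q = 0.828572, giving −¼ ln(0.828572) = 0.047013.
d = 0.148625 + 0.047013 = 0.195638.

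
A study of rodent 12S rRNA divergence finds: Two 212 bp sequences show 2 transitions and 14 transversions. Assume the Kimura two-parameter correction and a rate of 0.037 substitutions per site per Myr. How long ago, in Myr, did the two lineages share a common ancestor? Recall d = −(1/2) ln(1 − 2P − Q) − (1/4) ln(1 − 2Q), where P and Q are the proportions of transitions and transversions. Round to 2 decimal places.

P = 2/212 ≈ 0.009434 and Q = 14/212 ≈ 0.066038.
Under the Kimura two-parameter model, d = −½ ln(1 − 2P − Q) − ¼ ln(1 − 2Q).
1 − 2P − Q = 0.915094, giving −½ ln(0.915094) = 0.044364.
1 − 2Q = 0.867924, giving −¼ ln(0.867924) = 0.035413.
d = 0.044364 + 0.035413 = 0.079777.
Under a molecular clock d = 2μt, so t = d/(2μ) = 0.079777 / (2 × 0.037) = 1.08 Myr.

1.08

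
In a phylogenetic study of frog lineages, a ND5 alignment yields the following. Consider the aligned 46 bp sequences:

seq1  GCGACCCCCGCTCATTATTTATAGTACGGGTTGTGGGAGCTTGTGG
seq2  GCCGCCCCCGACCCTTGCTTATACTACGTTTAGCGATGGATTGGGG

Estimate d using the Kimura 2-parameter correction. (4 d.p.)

0.5114

Of 46 sites, 7 differences are transitions and 10 are transversions, so P = 7/46 ≈ 0.152174 and Q = 10/46 ≈ 0.217391.
Under the Kimura two-parameter model, d = −½ ln(1 − 2P − Q) − ¼ ln(1 − 2Q).
1 − 2P − Q = 0.478261, giving −½ ln(0.478261) = 0.368799.
1 − 2Q = 0.565218, giving −¼ ln(0.565218) = 0.142636.
d = 0.368799 + 0.142636 = 0.511435.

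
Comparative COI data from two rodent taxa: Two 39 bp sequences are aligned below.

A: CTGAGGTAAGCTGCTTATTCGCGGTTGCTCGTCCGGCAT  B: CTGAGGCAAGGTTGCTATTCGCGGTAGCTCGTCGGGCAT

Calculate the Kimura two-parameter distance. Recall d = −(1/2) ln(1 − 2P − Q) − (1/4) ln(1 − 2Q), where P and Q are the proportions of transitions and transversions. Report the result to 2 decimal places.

Of 39 sites, 2 differences are transitions and 5 are transversions, so P = 2/39 ≈ 0.051282 and Q = 5/39 ≈ 0.128205.
Under the Kimura two-parameter model, d = −½ ln(1 − 2P − Q) − ¼ ln(1 − 2Q).
1 − 2P − Q = 0.769231, giving −½ ln(0.769231) = 0.131182.
1 − 2Q = 0.74359, giving −¼ ln(0.74359) = 0.074066.
d = 0.131182 + 0.074066 = 0.205248.

0.21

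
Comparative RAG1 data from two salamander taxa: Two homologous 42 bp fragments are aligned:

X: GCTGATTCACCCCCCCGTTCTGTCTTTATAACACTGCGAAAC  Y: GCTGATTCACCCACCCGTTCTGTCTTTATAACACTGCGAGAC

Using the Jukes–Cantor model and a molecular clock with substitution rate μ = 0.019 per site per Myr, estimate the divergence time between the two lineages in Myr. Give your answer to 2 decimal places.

1.29

The sequences differ at 2 of 42 sites (13, 40), so p = 2/42 ≈ 0.047619.
d = −(3/4) ln(1 − 4p/3) = −0.75 ln(1 − 0.063492) = −0.75 ln(0.936508)
  = −0.75 × (-0.065597) = 0.049198 substitutions/site.
Under a molecular clock d = 2μt, so t = d/(2μ) = 0.049198 / (2 × 0.019) = 1.29 Myr.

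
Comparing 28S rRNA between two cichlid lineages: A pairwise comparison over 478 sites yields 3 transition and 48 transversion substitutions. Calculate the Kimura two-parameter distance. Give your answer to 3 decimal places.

0.116

P = 3/478 ≈ 0.006276 and Q = 48/478 ≈ 0.100418.
Under the Kimura two-parameter model, d = −½ ln(1 − 2P − Q) − ¼ ln(1 − 2Q).
1 − 2P − Q = 0.88703, giving −½ ln(0.88703) = 0.059938.
1 − 2Q = 0.799164, giving −¼ ln(0.799164) = 0.056047.
d = 0.059938 + 0.056047 = 0.115985.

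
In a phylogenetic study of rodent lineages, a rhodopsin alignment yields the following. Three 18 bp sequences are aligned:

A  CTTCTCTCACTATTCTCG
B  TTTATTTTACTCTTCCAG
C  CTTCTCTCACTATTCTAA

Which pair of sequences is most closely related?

A–B: 7/18 differ, p = 0.389, d = 0.548.
A–C: 2/18 differ, p = 0.111, d = 0.120.
B–C: 7/18 differ, p = 0.389, d = 0.548.
The smallest distance is between A and C.

A and C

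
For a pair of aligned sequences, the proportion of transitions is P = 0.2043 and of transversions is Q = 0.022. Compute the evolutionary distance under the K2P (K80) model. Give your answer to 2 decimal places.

Under the Kimura two-parameter model, d = −½ ln(1 − 2P − Q) − ¼ ln(1 − 2Q).
1 − 2P − Q = 0.5694, giving −½ ln(0.5694) = 0.281586.
1 − 2Q = 0.956, giving −¼ ln(0.956) = 0.011249.
d = 0.281586 + 0.011249 = 0.292835.

0.29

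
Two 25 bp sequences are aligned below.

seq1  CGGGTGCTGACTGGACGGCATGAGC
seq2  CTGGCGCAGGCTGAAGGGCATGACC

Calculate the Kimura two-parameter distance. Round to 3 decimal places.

0.352

Of 25 sites, 3 differences are transitions and 4 are transversions, so P = 3/25 = 0.12 and Q = 4/25 = 0.16.
Under the Kimura two-parameter model, d = −½ ln(1 − 2P − Q) − ¼ ln(1 − 2Q).
1 − 2P − Q = 0.6, giving −½ ln(0.6) = 0.255413.
1 − 2Q = 0.68, giving −¼ ln(0.68) = 0.096416.
d = 0.255413 + 0.096416 = 0.351829.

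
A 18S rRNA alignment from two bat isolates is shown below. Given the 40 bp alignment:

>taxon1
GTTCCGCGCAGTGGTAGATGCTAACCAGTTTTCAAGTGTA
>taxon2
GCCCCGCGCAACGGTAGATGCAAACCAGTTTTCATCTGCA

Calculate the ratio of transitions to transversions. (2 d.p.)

Transitions are A↔G and C↔T; transversions are all other mismatches.
Transitions: 5. Transversions: 3.
R = 5/3 = 1.666666… ≈ 1.67 (to 2 d.p.).

1.67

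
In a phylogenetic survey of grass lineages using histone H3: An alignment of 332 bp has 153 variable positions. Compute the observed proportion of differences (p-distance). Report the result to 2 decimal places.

0.46

p = 153/332 = 0.460843… ≈ 0.46 (to 2 d.p.).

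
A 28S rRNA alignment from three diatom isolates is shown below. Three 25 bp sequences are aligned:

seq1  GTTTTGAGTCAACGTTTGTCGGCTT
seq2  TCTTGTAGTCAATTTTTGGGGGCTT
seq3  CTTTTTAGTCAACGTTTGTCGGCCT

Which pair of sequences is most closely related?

seq1 and seq3

seq1–seq2: 8/25 differ, p = 0.320, d = 0.417.
seq1–seq3: 3/25 differ, p = 0.120, d = 0.131.
seq2–seq3: 8/25 differ, p = 0.320, d = 0.417.
The smallest distance is between seq1 and seq3.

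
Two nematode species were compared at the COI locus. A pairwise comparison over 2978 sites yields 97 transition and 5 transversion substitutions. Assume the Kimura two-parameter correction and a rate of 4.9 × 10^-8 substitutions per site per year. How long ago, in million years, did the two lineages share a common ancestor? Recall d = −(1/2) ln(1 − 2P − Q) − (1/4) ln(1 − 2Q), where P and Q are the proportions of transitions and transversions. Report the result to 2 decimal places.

0.36

P = 97/2978 ≈ 0.032572 and Q = 5/2978 ≈ 0.001679.
Under the Kimura two-parameter model, d = −½ ln(1 − 2P − Q) − ¼ ln(1 − 2Q).
1 − 2P − Q = 0.933177, giving −½ ln(0.933177) = 0.034580.
1 − 2Q = 0.996642, giving −¼ ln(0.996642) = 0.000841.
d = 0.034580 + 0.000841 = 0.035421.
Under a molecular clock d = 2μt, so t = d/(2μ) = 0.035421 / (2 × 4.9 × 10^-8) = 0.36 million years.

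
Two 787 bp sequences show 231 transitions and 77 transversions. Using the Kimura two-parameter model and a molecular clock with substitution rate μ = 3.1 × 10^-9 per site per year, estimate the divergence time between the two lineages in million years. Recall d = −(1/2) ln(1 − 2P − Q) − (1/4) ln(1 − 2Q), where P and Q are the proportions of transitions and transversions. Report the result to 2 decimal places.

101.91

P = 231/787 ≈ 0.29352 and Q = 77/787 ≈ 0.09784.
Under the Kimura two-parameter model, d = −½ ln(1 − 2P − Q) − ¼ ln(1 − 2Q).
1 − 2P − Q = 0.31512, giving −½ ln(0.31512) = 0.577401.
1 − 2Q = 0.80432, giving −¼ ln(0.80432) = 0.054440.
d = 0.577401 + 0.054440 = 0.631841.
Under a molecular clock d = 2μt, so t = d/(2μ) = 0.631841 / (2 × 3.1 × 10^-9) = 101.91 million years.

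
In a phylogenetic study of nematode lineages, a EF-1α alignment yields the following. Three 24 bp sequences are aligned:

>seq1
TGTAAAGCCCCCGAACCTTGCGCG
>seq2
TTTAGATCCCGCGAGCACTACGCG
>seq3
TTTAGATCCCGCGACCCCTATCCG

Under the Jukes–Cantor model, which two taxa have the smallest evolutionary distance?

seq2 and seq3

seq1–seq2: 8/24 differ, p = 0.333, d = 0.441.
seq1–seq3: 9/24 differ, p = 0.375, d = 0.520.
seq2–seq3: 4/24 differ, p = 0.167, d = 0.188.
The smallest distance is between seq2 and seq3.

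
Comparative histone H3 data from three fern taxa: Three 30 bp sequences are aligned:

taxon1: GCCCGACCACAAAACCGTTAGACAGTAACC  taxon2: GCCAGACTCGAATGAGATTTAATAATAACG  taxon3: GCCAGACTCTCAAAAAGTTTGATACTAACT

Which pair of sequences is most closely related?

taxon1–taxon2: 14/30 differ, p = 0.467, d = 0.730.
taxon1–taxon3: 11/30 differ, p = 0.367, d = 0.503.
taxon2–taxon3: 9/30 differ, p = 0.300, d = 0.383.
The smallest distance is between taxon2 and taxon3.

taxon2 and taxon3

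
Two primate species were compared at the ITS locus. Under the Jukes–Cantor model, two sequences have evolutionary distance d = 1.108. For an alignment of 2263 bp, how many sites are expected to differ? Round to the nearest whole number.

1310

Invert JC69: p = (3/4)(1 − e^(−4d/3)) = 0.75 × (1 − e^(-1.477333)) = 0.75 × (1 − 0.228246) = 0.578816.
Expected differing sites = pL ≈ 0.578816 × 2263 = 1309.860608 ≈ 1310.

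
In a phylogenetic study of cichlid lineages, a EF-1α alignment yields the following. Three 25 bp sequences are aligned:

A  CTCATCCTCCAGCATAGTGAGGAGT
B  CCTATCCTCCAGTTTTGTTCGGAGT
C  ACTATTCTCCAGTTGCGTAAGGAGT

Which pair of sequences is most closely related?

B and C

A–B: 7/25 differ, p = 0.280, d = 0.351.
A–C: 9/25 differ, p = 0.360, d = 0.490.
B–C: 6/25 differ, p = 0.240, d = 0.289.
The smallest distance is between B and C.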